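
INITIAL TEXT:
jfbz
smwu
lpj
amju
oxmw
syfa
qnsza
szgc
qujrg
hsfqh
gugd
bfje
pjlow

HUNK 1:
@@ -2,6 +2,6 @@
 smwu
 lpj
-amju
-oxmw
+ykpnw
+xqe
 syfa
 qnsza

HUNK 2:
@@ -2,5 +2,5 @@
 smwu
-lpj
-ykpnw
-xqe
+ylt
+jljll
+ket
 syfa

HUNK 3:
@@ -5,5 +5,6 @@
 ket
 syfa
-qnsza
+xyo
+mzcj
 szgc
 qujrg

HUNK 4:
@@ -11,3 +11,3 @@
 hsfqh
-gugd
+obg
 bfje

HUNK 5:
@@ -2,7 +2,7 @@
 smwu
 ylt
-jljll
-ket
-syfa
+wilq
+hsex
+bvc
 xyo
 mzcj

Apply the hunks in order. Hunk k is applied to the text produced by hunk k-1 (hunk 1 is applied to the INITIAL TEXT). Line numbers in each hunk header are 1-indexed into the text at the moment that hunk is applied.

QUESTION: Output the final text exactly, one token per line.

Answer: jfbz
smwu
ylt
wilq
hsex
bvc
xyo
mzcj
szgc
qujrg
hsfqh
obg
bfje
pjlow

Derivation:
Hunk 1: at line 2 remove [amju,oxmw] add [ykpnw,xqe] -> 13 lines: jfbz smwu lpj ykpnw xqe syfa qnsza szgc qujrg hsfqh gugd bfje pjlow
Hunk 2: at line 2 remove [lpj,ykpnw,xqe] add [ylt,jljll,ket] -> 13 lines: jfbz smwu ylt jljll ket syfa qnsza szgc qujrg hsfqh gugd bfje pjlow
Hunk 3: at line 5 remove [qnsza] add [xyo,mzcj] -> 14 lines: jfbz smwu ylt jljll ket syfa xyo mzcj szgc qujrg hsfqh gugd bfje pjlow
Hunk 4: at line 11 remove [gugd] add [obg] -> 14 lines: jfbz smwu ylt jljll ket syfa xyo mzcj szgc qujrg hsfqh obg bfje pjlow
Hunk 5: at line 2 remove [jljll,ket,syfa] add [wilq,hsex,bvc] -> 14 lines: jfbz smwu ylt wilq hsex bvc xyo mzcj szgc qujrg hsfqh obg bfje pjlow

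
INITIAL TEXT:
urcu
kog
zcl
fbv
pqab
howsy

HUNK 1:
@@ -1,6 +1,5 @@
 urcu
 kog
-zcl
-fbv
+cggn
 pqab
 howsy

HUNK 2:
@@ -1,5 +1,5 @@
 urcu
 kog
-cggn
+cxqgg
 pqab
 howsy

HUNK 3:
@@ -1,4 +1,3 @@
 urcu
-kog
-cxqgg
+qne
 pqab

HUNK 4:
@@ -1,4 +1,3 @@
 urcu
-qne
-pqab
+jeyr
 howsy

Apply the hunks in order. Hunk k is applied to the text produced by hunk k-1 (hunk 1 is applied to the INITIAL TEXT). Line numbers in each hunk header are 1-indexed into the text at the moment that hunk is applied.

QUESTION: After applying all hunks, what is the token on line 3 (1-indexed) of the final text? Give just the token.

Hunk 1: at line 1 remove [zcl,fbv] add [cggn] -> 5 lines: urcu kog cggn pqab howsy
Hunk 2: at line 1 remove [cggn] add [cxqgg] -> 5 lines: urcu kog cxqgg pqab howsy
Hunk 3: at line 1 remove [kog,cxqgg] add [qne] -> 4 lines: urcu qne pqab howsy
Hunk 4: at line 1 remove [qne,pqab] add [jeyr] -> 3 lines: urcu jeyr howsy
Final line 3: howsy

Answer: howsy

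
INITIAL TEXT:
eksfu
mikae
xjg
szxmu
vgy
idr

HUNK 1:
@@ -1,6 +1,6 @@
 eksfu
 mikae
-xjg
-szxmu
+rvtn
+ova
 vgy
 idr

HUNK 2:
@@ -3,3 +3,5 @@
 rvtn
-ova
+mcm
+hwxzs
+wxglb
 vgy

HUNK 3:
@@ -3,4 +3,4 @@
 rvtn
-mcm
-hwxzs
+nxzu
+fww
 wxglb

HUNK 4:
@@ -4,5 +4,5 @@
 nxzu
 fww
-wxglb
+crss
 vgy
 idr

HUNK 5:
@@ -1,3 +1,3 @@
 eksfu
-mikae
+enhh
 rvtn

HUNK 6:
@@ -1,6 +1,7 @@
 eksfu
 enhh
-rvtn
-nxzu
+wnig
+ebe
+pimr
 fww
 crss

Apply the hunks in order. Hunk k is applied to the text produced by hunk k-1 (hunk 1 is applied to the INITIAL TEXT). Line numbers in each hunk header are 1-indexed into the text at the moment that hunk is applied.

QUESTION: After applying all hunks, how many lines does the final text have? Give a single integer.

Hunk 1: at line 1 remove [xjg,szxmu] add [rvtn,ova] -> 6 lines: eksfu mikae rvtn ova vgy idr
Hunk 2: at line 3 remove [ova] add [mcm,hwxzs,wxglb] -> 8 lines: eksfu mikae rvtn mcm hwxzs wxglb vgy idr
Hunk 3: at line 3 remove [mcm,hwxzs] add [nxzu,fww] -> 8 lines: eksfu mikae rvtn nxzu fww wxglb vgy idr
Hunk 4: at line 4 remove [wxglb] add [crss] -> 8 lines: eksfu mikae rvtn nxzu fww crss vgy idr
Hunk 5: at line 1 remove [mikae] add [enhh] -> 8 lines: eksfu enhh rvtn nxzu fww crss vgy idr
Hunk 6: at line 1 remove [rvtn,nxzu] add [wnig,ebe,pimr] -> 9 lines: eksfu enhh wnig ebe pimr fww crss vgy idr
Final line count: 9

Answer: 9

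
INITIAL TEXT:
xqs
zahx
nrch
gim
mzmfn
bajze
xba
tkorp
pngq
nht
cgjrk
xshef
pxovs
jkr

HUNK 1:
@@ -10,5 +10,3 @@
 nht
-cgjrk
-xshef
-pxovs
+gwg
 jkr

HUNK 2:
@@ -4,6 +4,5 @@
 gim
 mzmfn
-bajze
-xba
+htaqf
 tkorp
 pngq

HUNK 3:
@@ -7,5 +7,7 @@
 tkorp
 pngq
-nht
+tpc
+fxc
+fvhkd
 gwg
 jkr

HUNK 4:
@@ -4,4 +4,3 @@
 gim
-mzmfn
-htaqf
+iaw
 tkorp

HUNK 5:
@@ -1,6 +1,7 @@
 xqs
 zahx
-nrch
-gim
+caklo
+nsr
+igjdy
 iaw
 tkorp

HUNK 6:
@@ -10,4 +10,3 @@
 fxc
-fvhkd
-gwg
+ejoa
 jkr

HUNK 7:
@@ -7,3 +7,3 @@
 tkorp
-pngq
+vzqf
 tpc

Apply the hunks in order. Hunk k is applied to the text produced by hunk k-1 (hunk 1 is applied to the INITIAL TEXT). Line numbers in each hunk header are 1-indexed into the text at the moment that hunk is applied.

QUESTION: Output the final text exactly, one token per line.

Answer: xqs
zahx
caklo
nsr
igjdy
iaw
tkorp
vzqf
tpc
fxc
ejoa
jkr

Derivation:
Hunk 1: at line 10 remove [cgjrk,xshef,pxovs] add [gwg] -> 12 lines: xqs zahx nrch gim mzmfn bajze xba tkorp pngq nht gwg jkr
Hunk 2: at line 4 remove [bajze,xba] add [htaqf] -> 11 lines: xqs zahx nrch gim mzmfn htaqf tkorp pngq nht gwg jkr
Hunk 3: at line 7 remove [nht] add [tpc,fxc,fvhkd] -> 13 lines: xqs zahx nrch gim mzmfn htaqf tkorp pngq tpc fxc fvhkd gwg jkr
Hunk 4: at line 4 remove [mzmfn,htaqf] add [iaw] -> 12 lines: xqs zahx nrch gim iaw tkorp pngq tpc fxc fvhkd gwg jkr
Hunk 5: at line 1 remove [nrch,gim] add [caklo,nsr,igjdy] -> 13 lines: xqs zahx caklo nsr igjdy iaw tkorp pngq tpc fxc fvhkd gwg jkr
Hunk 6: at line 10 remove [fvhkd,gwg] add [ejoa] -> 12 lines: xqs zahx caklo nsr igjdy iaw tkorp pngq tpc fxc ejoa jkr
Hunk 7: at line 7 remove [pngq] add [vzqf] -> 12 lines: xqs zahx caklo nsr igjdy iaw tkorp vzqf tpc fxc ejoa jkr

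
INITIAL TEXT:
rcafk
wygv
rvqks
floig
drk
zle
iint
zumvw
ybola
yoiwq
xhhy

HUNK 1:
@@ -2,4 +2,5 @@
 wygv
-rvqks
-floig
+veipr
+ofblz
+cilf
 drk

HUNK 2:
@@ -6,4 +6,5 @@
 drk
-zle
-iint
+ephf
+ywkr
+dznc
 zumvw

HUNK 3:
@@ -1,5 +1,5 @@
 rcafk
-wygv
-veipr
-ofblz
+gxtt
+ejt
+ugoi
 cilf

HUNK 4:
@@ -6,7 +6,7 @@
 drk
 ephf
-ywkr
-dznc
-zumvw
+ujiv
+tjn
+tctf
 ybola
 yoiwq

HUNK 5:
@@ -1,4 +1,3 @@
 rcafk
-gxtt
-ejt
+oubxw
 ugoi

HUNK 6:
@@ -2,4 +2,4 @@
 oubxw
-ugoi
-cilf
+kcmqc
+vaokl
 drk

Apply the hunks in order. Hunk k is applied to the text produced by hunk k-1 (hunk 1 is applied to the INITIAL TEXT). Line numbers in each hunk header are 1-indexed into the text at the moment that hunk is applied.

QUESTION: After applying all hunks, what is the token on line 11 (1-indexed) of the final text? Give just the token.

Answer: yoiwq

Derivation:
Hunk 1: at line 2 remove [rvqks,floig] add [veipr,ofblz,cilf] -> 12 lines: rcafk wygv veipr ofblz cilf drk zle iint zumvw ybola yoiwq xhhy
Hunk 2: at line 6 remove [zle,iint] add [ephf,ywkr,dznc] -> 13 lines: rcafk wygv veipr ofblz cilf drk ephf ywkr dznc zumvw ybola yoiwq xhhy
Hunk 3: at line 1 remove [wygv,veipr,ofblz] add [gxtt,ejt,ugoi] -> 13 lines: rcafk gxtt ejt ugoi cilf drk ephf ywkr dznc zumvw ybola yoiwq xhhy
Hunk 4: at line 6 remove [ywkr,dznc,zumvw] add [ujiv,tjn,tctf] -> 13 lines: rcafk gxtt ejt ugoi cilf drk ephf ujiv tjn tctf ybola yoiwq xhhy
Hunk 5: at line 1 remove [gxtt,ejt] add [oubxw] -> 12 lines: rcafk oubxw ugoi cilf drk ephf ujiv tjn tctf ybola yoiwq xhhy
Hunk 6: at line 2 remove [ugoi,cilf] add [kcmqc,vaokl] -> 12 lines: rcafk oubxw kcmqc vaokl drk ephf ujiv tjn tctf ybola yoiwq xhhy
Final line 11: yoiwq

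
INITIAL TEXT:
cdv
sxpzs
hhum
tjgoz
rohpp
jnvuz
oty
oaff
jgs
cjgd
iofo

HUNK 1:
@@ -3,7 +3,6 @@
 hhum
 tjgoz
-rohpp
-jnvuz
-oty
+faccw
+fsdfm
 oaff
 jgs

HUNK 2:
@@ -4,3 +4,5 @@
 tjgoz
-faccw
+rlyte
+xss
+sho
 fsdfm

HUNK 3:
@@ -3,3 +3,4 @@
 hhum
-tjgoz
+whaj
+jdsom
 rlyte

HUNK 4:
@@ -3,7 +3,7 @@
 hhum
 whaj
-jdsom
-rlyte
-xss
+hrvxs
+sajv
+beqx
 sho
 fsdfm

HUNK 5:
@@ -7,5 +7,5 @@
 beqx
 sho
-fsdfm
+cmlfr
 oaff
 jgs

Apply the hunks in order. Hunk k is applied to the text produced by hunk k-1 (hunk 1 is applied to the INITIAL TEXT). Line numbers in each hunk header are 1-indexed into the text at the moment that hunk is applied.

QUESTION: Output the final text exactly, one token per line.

Hunk 1: at line 3 remove [rohpp,jnvuz,oty] add [faccw,fsdfm] -> 10 lines: cdv sxpzs hhum tjgoz faccw fsdfm oaff jgs cjgd iofo
Hunk 2: at line 4 remove [faccw] add [rlyte,xss,sho] -> 12 lines: cdv sxpzs hhum tjgoz rlyte xss sho fsdfm oaff jgs cjgd iofo
Hunk 3: at line 3 remove [tjgoz] add [whaj,jdsom] -> 13 lines: cdv sxpzs hhum whaj jdsom rlyte xss sho fsdfm oaff jgs cjgd iofo
Hunk 4: at line 3 remove [jdsom,rlyte,xss] add [hrvxs,sajv,beqx] -> 13 lines: cdv sxpzs hhum whaj hrvxs sajv beqx sho fsdfm oaff jgs cjgd iofo
Hunk 5: at line 7 remove [fsdfm] add [cmlfr] -> 13 lines: cdv sxpzs hhum whaj hrvxs sajv beqx sho cmlfr oaff jgs cjgd iofo

Answer: cdv
sxpzs
hhum
whaj
hrvxs
sajv
beqx
sho
cmlfr
oaff
jgs
cjgd
iofo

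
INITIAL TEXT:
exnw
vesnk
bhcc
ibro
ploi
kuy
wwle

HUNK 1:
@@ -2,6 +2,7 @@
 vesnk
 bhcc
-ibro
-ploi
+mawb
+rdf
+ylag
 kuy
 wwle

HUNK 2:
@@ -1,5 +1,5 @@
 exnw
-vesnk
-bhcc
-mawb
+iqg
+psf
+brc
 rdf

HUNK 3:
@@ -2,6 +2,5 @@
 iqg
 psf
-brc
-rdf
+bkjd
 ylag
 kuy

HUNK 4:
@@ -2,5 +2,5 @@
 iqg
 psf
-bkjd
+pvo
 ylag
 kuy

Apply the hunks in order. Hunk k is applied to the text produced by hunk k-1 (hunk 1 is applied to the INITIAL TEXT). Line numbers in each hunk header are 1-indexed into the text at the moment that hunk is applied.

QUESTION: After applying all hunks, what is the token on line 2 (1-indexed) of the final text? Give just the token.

Answer: iqg

Derivation:
Hunk 1: at line 2 remove [ibro,ploi] add [mawb,rdf,ylag] -> 8 lines: exnw vesnk bhcc mawb rdf ylag kuy wwle
Hunk 2: at line 1 remove [vesnk,bhcc,mawb] add [iqg,psf,brc] -> 8 lines: exnw iqg psf brc rdf ylag kuy wwle
Hunk 3: at line 2 remove [brc,rdf] add [bkjd] -> 7 lines: exnw iqg psf bkjd ylag kuy wwle
Hunk 4: at line 2 remove [bkjd] add [pvo] -> 7 lines: exnw iqg psf pvo ylag kuy wwle
Final line 2: iqg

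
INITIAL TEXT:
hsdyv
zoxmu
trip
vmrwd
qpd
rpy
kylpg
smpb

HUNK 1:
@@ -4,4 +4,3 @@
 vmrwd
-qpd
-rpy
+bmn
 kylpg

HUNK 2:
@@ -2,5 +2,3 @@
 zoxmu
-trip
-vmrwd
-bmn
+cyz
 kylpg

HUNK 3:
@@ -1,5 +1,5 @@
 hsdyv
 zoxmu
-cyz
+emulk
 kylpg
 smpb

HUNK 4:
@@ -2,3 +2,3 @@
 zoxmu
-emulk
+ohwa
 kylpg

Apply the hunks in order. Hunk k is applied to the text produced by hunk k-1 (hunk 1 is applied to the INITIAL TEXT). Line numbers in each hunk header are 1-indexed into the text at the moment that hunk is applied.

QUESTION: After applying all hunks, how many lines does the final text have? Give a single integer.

Answer: 5

Derivation:
Hunk 1: at line 4 remove [qpd,rpy] add [bmn] -> 7 lines: hsdyv zoxmu trip vmrwd bmn kylpg smpb
Hunk 2: at line 2 remove [trip,vmrwd,bmn] add [cyz] -> 5 lines: hsdyv zoxmu cyz kylpg smpb
Hunk 3: at line 1 remove [cyz] add [emulk] -> 5 lines: hsdyv zoxmu emulk kylpg smpb
Hunk 4: at line 2 remove [emulk] add [ohwa] -> 5 lines: hsdyv zoxmu ohwa kylpg smpb
Final line count: 5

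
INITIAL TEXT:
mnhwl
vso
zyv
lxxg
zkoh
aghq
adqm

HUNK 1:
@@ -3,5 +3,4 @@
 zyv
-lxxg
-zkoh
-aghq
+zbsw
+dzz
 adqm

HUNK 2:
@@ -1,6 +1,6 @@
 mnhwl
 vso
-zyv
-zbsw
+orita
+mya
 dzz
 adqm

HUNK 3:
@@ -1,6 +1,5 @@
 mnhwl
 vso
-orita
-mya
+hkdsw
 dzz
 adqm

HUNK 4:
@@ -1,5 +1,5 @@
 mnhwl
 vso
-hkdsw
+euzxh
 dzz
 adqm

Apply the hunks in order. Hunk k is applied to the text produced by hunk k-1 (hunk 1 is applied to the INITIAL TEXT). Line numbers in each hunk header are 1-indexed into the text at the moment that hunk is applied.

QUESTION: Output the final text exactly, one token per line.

Hunk 1: at line 3 remove [lxxg,zkoh,aghq] add [zbsw,dzz] -> 6 lines: mnhwl vso zyv zbsw dzz adqm
Hunk 2: at line 1 remove [zyv,zbsw] add [orita,mya] -> 6 lines: mnhwl vso orita mya dzz adqm
Hunk 3: at line 1 remove [orita,mya] add [hkdsw] -> 5 lines: mnhwl vso hkdsw dzz adqm
Hunk 4: at line 1 remove [hkdsw] add [euzxh] -> 5 lines: mnhwl vso euzxh dzz adqm

Answer: mnhwl
vso
euzxh
dzz
adqm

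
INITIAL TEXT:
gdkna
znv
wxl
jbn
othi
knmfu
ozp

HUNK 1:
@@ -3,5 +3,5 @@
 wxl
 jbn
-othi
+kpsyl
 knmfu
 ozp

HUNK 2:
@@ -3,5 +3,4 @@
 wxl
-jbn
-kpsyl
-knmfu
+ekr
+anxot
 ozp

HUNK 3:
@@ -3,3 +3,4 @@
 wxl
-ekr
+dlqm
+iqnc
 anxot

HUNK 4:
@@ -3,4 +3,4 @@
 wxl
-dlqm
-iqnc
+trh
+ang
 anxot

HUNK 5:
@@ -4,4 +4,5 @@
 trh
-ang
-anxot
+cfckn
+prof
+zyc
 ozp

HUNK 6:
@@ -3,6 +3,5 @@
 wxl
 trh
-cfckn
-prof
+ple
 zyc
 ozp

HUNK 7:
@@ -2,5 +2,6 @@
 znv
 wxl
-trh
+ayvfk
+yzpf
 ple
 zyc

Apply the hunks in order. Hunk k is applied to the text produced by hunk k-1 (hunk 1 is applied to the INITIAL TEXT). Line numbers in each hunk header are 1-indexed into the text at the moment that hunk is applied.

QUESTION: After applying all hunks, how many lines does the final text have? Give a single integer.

Hunk 1: at line 3 remove [othi] add [kpsyl] -> 7 lines: gdkna znv wxl jbn kpsyl knmfu ozp
Hunk 2: at line 3 remove [jbn,kpsyl,knmfu] add [ekr,anxot] -> 6 lines: gdkna znv wxl ekr anxot ozp
Hunk 3: at line 3 remove [ekr] add [dlqm,iqnc] -> 7 lines: gdkna znv wxl dlqm iqnc anxot ozp
Hunk 4: at line 3 remove [dlqm,iqnc] add [trh,ang] -> 7 lines: gdkna znv wxl trh ang anxot ozp
Hunk 5: at line 4 remove [ang,anxot] add [cfckn,prof,zyc] -> 8 lines: gdkna znv wxl trh cfckn prof zyc ozp
Hunk 6: at line 3 remove [cfckn,prof] add [ple] -> 7 lines: gdkna znv wxl trh ple zyc ozp
Hunk 7: at line 2 remove [trh] add [ayvfk,yzpf] -> 8 lines: gdkna znv wxl ayvfk yzpf ple zyc ozp
Final line count: 8

Answer: 8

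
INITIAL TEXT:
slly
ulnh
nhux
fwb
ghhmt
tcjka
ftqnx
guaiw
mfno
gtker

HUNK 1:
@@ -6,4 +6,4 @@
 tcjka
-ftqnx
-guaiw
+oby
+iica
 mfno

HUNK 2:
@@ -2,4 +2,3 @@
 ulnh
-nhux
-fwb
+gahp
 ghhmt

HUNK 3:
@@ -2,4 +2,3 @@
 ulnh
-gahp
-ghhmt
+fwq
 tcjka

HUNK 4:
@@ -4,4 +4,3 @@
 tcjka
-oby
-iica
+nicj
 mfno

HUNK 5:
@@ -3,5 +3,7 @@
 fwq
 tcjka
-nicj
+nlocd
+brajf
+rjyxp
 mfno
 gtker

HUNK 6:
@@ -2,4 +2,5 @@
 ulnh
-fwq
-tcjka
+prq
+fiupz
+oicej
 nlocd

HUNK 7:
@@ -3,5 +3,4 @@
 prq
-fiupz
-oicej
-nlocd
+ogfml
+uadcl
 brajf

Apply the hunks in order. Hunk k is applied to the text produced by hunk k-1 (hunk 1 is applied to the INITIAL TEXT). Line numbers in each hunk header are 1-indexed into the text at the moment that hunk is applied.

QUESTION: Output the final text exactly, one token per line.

Answer: slly
ulnh
prq
ogfml
uadcl
brajf
rjyxp
mfno
gtker

Derivation:
Hunk 1: at line 6 remove [ftqnx,guaiw] add [oby,iica] -> 10 lines: slly ulnh nhux fwb ghhmt tcjka oby iica mfno gtker
Hunk 2: at line 2 remove [nhux,fwb] add [gahp] -> 9 lines: slly ulnh gahp ghhmt tcjka oby iica mfno gtker
Hunk 3: at line 2 remove [gahp,ghhmt] add [fwq] -> 8 lines: slly ulnh fwq tcjka oby iica mfno gtker
Hunk 4: at line 4 remove [oby,iica] add [nicj] -> 7 lines: slly ulnh fwq tcjka nicj mfno gtker
Hunk 5: at line 3 remove [nicj] add [nlocd,brajf,rjyxp] -> 9 lines: slly ulnh fwq tcjka nlocd brajf rjyxp mfno gtker
Hunk 6: at line 2 remove [fwq,tcjka] add [prq,fiupz,oicej] -> 10 lines: slly ulnh prq fiupz oicej nlocd brajf rjyxp mfno gtker
Hunk 7: at line 3 remove [fiupz,oicej,nlocd] add [ogfml,uadcl] -> 9 lines: slly ulnh prq ogfml uadcl brajf rjyxp mfno gtker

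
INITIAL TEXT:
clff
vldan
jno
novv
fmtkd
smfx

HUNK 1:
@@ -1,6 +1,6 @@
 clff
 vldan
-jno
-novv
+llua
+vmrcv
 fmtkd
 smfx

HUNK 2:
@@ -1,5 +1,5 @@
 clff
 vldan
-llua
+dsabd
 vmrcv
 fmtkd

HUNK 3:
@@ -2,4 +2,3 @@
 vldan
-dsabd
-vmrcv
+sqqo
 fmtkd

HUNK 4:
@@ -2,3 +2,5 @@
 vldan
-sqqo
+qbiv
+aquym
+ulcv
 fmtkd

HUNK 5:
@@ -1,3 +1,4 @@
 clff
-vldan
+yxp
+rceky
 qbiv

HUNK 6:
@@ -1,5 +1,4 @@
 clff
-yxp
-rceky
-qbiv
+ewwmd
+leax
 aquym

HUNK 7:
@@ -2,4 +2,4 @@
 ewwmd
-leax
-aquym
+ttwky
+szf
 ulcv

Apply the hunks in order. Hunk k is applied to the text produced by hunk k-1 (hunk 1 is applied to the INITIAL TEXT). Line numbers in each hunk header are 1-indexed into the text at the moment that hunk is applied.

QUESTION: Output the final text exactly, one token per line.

Answer: clff
ewwmd
ttwky
szf
ulcv
fmtkd
smfx

Derivation:
Hunk 1: at line 1 remove [jno,novv] add [llua,vmrcv] -> 6 lines: clff vldan llua vmrcv fmtkd smfx
Hunk 2: at line 1 remove [llua] add [dsabd] -> 6 lines: clff vldan dsabd vmrcv fmtkd smfx
Hunk 3: at line 2 remove [dsabd,vmrcv] add [sqqo] -> 5 lines: clff vldan sqqo fmtkd smfx
Hunk 4: at line 2 remove [sqqo] add [qbiv,aquym,ulcv] -> 7 lines: clff vldan qbiv aquym ulcv fmtkd smfx
Hunk 5: at line 1 remove [vldan] add [yxp,rceky] -> 8 lines: clff yxp rceky qbiv aquym ulcv fmtkd smfx
Hunk 6: at line 1 remove [yxp,rceky,qbiv] add [ewwmd,leax] -> 7 lines: clff ewwmd leax aquym ulcv fmtkd smfx
Hunk 7: at line 2 remove [leax,aquym] add [ttwky,szf] -> 7 lines: clff ewwmd ttwky szf ulcv fmtkd smfx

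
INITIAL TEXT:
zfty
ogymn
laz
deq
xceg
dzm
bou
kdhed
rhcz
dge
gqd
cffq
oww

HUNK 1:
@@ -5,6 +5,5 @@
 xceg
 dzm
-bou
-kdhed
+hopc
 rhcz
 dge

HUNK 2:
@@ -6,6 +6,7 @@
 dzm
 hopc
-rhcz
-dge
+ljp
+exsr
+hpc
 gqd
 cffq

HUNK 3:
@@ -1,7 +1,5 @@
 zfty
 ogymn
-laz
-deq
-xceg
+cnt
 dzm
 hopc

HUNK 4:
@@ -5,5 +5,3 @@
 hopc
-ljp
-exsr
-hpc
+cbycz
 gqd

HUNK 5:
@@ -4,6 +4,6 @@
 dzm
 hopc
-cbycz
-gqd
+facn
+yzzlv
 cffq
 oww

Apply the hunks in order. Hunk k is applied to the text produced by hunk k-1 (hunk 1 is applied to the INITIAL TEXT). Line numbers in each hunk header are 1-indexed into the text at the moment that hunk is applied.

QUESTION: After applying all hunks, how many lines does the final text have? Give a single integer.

Answer: 9

Derivation:
Hunk 1: at line 5 remove [bou,kdhed] add [hopc] -> 12 lines: zfty ogymn laz deq xceg dzm hopc rhcz dge gqd cffq oww
Hunk 2: at line 6 remove [rhcz,dge] add [ljp,exsr,hpc] -> 13 lines: zfty ogymn laz deq xceg dzm hopc ljp exsr hpc gqd cffq oww
Hunk 3: at line 1 remove [laz,deq,xceg] add [cnt] -> 11 lines: zfty ogymn cnt dzm hopc ljp exsr hpc gqd cffq oww
Hunk 4: at line 5 remove [ljp,exsr,hpc] add [cbycz] -> 9 lines: zfty ogymn cnt dzm hopc cbycz gqd cffq oww
Hunk 5: at line 4 remove [cbycz,gqd] add [facn,yzzlv] -> 9 lines: zfty ogymn cnt dzm hopc facn yzzlv cffq oww
Final line count: 9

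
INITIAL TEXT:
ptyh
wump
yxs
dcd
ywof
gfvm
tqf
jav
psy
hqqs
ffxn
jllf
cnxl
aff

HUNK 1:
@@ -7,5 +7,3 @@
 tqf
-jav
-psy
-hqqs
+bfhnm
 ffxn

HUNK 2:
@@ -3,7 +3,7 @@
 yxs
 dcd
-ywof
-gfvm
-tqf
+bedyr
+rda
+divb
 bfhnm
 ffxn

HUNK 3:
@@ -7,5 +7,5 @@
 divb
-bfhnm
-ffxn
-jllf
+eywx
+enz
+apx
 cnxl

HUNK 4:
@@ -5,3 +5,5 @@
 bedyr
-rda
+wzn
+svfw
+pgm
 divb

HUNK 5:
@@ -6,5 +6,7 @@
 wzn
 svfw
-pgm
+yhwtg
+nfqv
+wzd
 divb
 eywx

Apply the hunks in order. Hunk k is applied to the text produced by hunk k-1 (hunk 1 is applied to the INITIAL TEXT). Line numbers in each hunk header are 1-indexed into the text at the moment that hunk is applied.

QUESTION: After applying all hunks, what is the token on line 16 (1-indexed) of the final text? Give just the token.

Answer: aff

Derivation:
Hunk 1: at line 7 remove [jav,psy,hqqs] add [bfhnm] -> 12 lines: ptyh wump yxs dcd ywof gfvm tqf bfhnm ffxn jllf cnxl aff
Hunk 2: at line 3 remove [ywof,gfvm,tqf] add [bedyr,rda,divb] -> 12 lines: ptyh wump yxs dcd bedyr rda divb bfhnm ffxn jllf cnxl aff
Hunk 3: at line 7 remove [bfhnm,ffxn,jllf] add [eywx,enz,apx] -> 12 lines: ptyh wump yxs dcd bedyr rda divb eywx enz apx cnxl aff
Hunk 4: at line 5 remove [rda] add [wzn,svfw,pgm] -> 14 lines: ptyh wump yxs dcd bedyr wzn svfw pgm divb eywx enz apx cnxl aff
Hunk 5: at line 6 remove [pgm] add [yhwtg,nfqv,wzd] -> 16 lines: ptyh wump yxs dcd bedyr wzn svfw yhwtg nfqv wzd divb eywx enz apx cnxl aff
Final line 16: aff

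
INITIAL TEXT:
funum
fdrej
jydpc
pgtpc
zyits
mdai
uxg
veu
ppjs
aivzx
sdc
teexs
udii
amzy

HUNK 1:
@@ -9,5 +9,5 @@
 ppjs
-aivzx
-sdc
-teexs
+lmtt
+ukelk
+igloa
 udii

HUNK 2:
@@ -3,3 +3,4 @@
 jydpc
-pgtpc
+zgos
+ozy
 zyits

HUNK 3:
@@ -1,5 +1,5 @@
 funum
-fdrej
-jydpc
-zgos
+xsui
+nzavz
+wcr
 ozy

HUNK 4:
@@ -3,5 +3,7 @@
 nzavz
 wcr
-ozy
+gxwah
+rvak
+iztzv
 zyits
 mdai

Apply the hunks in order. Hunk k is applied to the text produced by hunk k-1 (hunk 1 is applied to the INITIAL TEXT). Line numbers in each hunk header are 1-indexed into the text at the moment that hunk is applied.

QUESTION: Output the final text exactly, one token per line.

Hunk 1: at line 9 remove [aivzx,sdc,teexs] add [lmtt,ukelk,igloa] -> 14 lines: funum fdrej jydpc pgtpc zyits mdai uxg veu ppjs lmtt ukelk igloa udii amzy
Hunk 2: at line 3 remove [pgtpc] add [zgos,ozy] -> 15 lines: funum fdrej jydpc zgos ozy zyits mdai uxg veu ppjs lmtt ukelk igloa udii amzy
Hunk 3: at line 1 remove [fdrej,jydpc,zgos] add [xsui,nzavz,wcr] -> 15 lines: funum xsui nzavz wcr ozy zyits mdai uxg veu ppjs lmtt ukelk igloa udii amzy
Hunk 4: at line 3 remove [ozy] add [gxwah,rvak,iztzv] -> 17 lines: funum xsui nzavz wcr gxwah rvak iztzv zyits mdai uxg veu ppjs lmtt ukelk igloa udii amzy

Answer: funum
xsui
nzavz
wcr
gxwah
rvak
iztzv
zyits
mdai
uxg
veu
ppjs
lmtt
ukelk
igloa
udii
amzy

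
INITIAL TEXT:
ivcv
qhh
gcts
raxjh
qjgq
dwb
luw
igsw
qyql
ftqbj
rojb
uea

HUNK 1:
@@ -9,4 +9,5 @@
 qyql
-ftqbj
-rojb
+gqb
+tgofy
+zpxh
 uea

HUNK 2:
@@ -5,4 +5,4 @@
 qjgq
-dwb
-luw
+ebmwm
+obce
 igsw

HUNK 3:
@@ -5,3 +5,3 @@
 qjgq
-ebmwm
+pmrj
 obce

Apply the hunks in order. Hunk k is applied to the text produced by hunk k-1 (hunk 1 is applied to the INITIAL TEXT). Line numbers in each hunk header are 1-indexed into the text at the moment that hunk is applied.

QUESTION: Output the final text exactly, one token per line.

Answer: ivcv
qhh
gcts
raxjh
qjgq
pmrj
obce
igsw
qyql
gqb
tgofy
zpxh
uea

Derivation:
Hunk 1: at line 9 remove [ftqbj,rojb] add [gqb,tgofy,zpxh] -> 13 lines: ivcv qhh gcts raxjh qjgq dwb luw igsw qyql gqb tgofy zpxh uea
Hunk 2: at line 5 remove [dwb,luw] add [ebmwm,obce] -> 13 lines: ivcv qhh gcts raxjh qjgq ebmwm obce igsw qyql gqb tgofy zpxh uea
Hunk 3: at line 5 remove [ebmwm] add [pmrj] -> 13 lines: ivcv qhh gcts raxjh qjgq pmrj obce igsw qyql gqb tgofy zpxh uea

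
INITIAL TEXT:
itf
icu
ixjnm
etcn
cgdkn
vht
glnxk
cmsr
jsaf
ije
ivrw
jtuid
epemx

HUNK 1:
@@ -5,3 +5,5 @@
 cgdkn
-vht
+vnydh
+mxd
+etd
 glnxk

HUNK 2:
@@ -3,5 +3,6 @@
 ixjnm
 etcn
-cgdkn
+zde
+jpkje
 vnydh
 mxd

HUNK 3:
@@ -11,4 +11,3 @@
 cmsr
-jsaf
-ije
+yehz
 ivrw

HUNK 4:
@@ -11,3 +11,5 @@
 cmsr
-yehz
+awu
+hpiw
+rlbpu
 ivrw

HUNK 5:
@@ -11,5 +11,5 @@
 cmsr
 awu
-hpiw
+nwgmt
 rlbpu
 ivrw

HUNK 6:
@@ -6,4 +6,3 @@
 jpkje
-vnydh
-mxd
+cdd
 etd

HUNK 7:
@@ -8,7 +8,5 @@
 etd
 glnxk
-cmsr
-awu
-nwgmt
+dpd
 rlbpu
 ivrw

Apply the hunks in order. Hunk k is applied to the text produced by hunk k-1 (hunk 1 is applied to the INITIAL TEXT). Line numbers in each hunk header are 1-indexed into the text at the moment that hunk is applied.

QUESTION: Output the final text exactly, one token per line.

Answer: itf
icu
ixjnm
etcn
zde
jpkje
cdd
etd
glnxk
dpd
rlbpu
ivrw
jtuid
epemx

Derivation:
Hunk 1: at line 5 remove [vht] add [vnydh,mxd,etd] -> 15 lines: itf icu ixjnm etcn cgdkn vnydh mxd etd glnxk cmsr jsaf ije ivrw jtuid epemx
Hunk 2: at line 3 remove [cgdkn] add [zde,jpkje] -> 16 lines: itf icu ixjnm etcn zde jpkje vnydh mxd etd glnxk cmsr jsaf ije ivrw jtuid epemx
Hunk 3: at line 11 remove [jsaf,ije] add [yehz] -> 15 lines: itf icu ixjnm etcn zde jpkje vnydh mxd etd glnxk cmsr yehz ivrw jtuid epemx
Hunk 4: at line 11 remove [yehz] add [awu,hpiw,rlbpu] -> 17 lines: itf icu ixjnm etcn zde jpkje vnydh mxd etd glnxk cmsr awu hpiw rlbpu ivrw jtuid epemx
Hunk 5: at line 11 remove [hpiw] add [nwgmt] -> 17 lines: itf icu ixjnm etcn zde jpkje vnydh mxd etd glnxk cmsr awu nwgmt rlbpu ivrw jtuid epemx
Hunk 6: at line 6 remove [vnydh,mxd] add [cdd] -> 16 lines: itf icu ixjnm etcn zde jpkje cdd etd glnxk cmsr awu nwgmt rlbpu ivrw jtuid epemx
Hunk 7: at line 8 remove [cmsr,awu,nwgmt] add [dpd] -> 14 lines: itf icu ixjnm etcn zde jpkje cdd etd glnxk dpd rlbpu ivrw jtuid epemx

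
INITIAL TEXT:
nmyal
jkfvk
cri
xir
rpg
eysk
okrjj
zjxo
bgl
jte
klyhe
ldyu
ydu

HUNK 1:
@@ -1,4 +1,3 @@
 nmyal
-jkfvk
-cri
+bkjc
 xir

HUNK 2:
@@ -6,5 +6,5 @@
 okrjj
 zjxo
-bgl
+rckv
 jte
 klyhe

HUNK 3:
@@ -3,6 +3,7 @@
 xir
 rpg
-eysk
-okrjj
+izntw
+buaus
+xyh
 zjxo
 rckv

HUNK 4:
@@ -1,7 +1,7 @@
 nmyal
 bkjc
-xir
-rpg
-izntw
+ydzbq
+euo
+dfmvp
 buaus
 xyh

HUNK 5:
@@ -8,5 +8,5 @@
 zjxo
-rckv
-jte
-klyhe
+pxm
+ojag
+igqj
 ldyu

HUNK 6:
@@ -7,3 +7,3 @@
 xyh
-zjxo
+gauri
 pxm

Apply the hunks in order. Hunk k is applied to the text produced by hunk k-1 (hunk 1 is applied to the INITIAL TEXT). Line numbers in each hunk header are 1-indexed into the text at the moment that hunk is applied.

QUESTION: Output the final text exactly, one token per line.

Answer: nmyal
bkjc
ydzbq
euo
dfmvp
buaus
xyh
gauri
pxm
ojag
igqj
ldyu
ydu

Derivation:
Hunk 1: at line 1 remove [jkfvk,cri] add [bkjc] -> 12 lines: nmyal bkjc xir rpg eysk okrjj zjxo bgl jte klyhe ldyu ydu
Hunk 2: at line 6 remove [bgl] add [rckv] -> 12 lines: nmyal bkjc xir rpg eysk okrjj zjxo rckv jte klyhe ldyu ydu
Hunk 3: at line 3 remove [eysk,okrjj] add [izntw,buaus,xyh] -> 13 lines: nmyal bkjc xir rpg izntw buaus xyh zjxo rckv jte klyhe ldyu ydu
Hunk 4: at line 1 remove [xir,rpg,izntw] add [ydzbq,euo,dfmvp] -> 13 lines: nmyal bkjc ydzbq euo dfmvp buaus xyh zjxo rckv jte klyhe ldyu ydu
Hunk 5: at line 8 remove [rckv,jte,klyhe] add [pxm,ojag,igqj] -> 13 lines: nmyal bkjc ydzbq euo dfmvp buaus xyh zjxo pxm ojag igqj ldyu ydu
Hunk 6: at line 7 remove [zjxo] add [gauri] -> 13 lines: nmyal bkjc ydzbq euo dfmvp buaus xyh gauri pxm ojag igqj ldyu ydu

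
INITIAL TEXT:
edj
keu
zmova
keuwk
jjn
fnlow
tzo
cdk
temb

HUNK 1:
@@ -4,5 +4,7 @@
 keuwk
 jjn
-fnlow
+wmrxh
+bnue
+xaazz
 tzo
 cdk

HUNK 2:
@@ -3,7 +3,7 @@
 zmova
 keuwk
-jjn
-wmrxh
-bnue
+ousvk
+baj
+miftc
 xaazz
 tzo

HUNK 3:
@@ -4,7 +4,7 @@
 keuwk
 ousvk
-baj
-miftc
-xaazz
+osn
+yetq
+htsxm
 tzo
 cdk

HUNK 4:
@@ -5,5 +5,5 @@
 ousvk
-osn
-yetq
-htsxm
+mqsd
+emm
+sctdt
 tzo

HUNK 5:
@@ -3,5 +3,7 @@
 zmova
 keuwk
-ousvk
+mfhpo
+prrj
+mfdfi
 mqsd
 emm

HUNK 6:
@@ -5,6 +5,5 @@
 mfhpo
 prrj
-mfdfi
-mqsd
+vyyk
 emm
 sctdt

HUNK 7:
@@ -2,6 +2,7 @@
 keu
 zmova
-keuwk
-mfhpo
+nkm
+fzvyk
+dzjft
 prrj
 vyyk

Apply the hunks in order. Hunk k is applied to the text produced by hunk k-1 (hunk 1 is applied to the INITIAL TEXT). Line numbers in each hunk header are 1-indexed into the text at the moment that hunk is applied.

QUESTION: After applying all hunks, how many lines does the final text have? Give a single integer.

Hunk 1: at line 4 remove [fnlow] add [wmrxh,bnue,xaazz] -> 11 lines: edj keu zmova keuwk jjn wmrxh bnue xaazz tzo cdk temb
Hunk 2: at line 3 remove [jjn,wmrxh,bnue] add [ousvk,baj,miftc] -> 11 lines: edj keu zmova keuwk ousvk baj miftc xaazz tzo cdk temb
Hunk 3: at line 4 remove [baj,miftc,xaazz] add [osn,yetq,htsxm] -> 11 lines: edj keu zmova keuwk ousvk osn yetq htsxm tzo cdk temb
Hunk 4: at line 5 remove [osn,yetq,htsxm] add [mqsd,emm,sctdt] -> 11 lines: edj keu zmova keuwk ousvk mqsd emm sctdt tzo cdk temb
Hunk 5: at line 3 remove [ousvk] add [mfhpo,prrj,mfdfi] -> 13 lines: edj keu zmova keuwk mfhpo prrj mfdfi mqsd emm sctdt tzo cdk temb
Hunk 6: at line 5 remove [mfdfi,mqsd] add [vyyk] -> 12 lines: edj keu zmova keuwk mfhpo prrj vyyk emm sctdt tzo cdk temb
Hunk 7: at line 2 remove [keuwk,mfhpo] add [nkm,fzvyk,dzjft] -> 13 lines: edj keu zmova nkm fzvyk dzjft prrj vyyk emm sctdt tzo cdk temb
Final line count: 13

Answer: 13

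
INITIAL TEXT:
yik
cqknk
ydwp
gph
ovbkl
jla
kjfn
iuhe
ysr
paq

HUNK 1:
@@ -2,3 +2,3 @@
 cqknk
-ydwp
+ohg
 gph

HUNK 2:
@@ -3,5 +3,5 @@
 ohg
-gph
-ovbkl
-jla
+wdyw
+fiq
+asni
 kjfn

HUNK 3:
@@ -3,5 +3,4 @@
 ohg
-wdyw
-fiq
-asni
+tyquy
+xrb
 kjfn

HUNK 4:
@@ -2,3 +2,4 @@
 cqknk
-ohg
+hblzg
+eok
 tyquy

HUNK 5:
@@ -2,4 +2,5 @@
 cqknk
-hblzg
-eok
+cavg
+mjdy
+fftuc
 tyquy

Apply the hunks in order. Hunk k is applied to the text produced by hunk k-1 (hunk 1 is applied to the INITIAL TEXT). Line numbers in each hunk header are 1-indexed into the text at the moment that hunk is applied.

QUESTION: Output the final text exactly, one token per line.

Answer: yik
cqknk
cavg
mjdy
fftuc
tyquy
xrb
kjfn
iuhe
ysr
paq

Derivation:
Hunk 1: at line 2 remove [ydwp] add [ohg] -> 10 lines: yik cqknk ohg gph ovbkl jla kjfn iuhe ysr paq
Hunk 2: at line 3 remove [gph,ovbkl,jla] add [wdyw,fiq,asni] -> 10 lines: yik cqknk ohg wdyw fiq asni kjfn iuhe ysr paq
Hunk 3: at line 3 remove [wdyw,fiq,asni] add [tyquy,xrb] -> 9 lines: yik cqknk ohg tyquy xrb kjfn iuhe ysr paq
Hunk 4: at line 2 remove [ohg] add [hblzg,eok] -> 10 lines: yik cqknk hblzg eok tyquy xrb kjfn iuhe ysr paq
Hunk 5: at line 2 remove [hblzg,eok] add [cavg,mjdy,fftuc] -> 11 lines: yik cqknk cavg mjdy fftuc tyquy xrb kjfn iuhe ysr paq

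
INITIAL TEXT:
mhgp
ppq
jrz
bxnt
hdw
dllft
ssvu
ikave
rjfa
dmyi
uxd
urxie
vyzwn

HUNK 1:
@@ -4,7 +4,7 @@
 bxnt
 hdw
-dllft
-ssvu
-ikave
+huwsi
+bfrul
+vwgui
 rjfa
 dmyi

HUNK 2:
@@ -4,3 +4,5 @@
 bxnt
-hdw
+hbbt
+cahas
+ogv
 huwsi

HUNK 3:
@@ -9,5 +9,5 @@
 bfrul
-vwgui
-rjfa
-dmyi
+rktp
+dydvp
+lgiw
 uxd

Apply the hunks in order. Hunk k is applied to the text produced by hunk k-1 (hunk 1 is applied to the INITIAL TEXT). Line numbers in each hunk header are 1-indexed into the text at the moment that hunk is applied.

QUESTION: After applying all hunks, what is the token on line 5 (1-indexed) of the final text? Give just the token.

Answer: hbbt

Derivation:
Hunk 1: at line 4 remove [dllft,ssvu,ikave] add [huwsi,bfrul,vwgui] -> 13 lines: mhgp ppq jrz bxnt hdw huwsi bfrul vwgui rjfa dmyi uxd urxie vyzwn
Hunk 2: at line 4 remove [hdw] add [hbbt,cahas,ogv] -> 15 lines: mhgp ppq jrz bxnt hbbt cahas ogv huwsi bfrul vwgui rjfa dmyi uxd urxie vyzwn
Hunk 3: at line 9 remove [vwgui,rjfa,dmyi] add [rktp,dydvp,lgiw] -> 15 lines: mhgp ppq jrz bxnt hbbt cahas ogv huwsi bfrul rktp dydvp lgiw uxd urxie vyzwn
Final line 5: hbbt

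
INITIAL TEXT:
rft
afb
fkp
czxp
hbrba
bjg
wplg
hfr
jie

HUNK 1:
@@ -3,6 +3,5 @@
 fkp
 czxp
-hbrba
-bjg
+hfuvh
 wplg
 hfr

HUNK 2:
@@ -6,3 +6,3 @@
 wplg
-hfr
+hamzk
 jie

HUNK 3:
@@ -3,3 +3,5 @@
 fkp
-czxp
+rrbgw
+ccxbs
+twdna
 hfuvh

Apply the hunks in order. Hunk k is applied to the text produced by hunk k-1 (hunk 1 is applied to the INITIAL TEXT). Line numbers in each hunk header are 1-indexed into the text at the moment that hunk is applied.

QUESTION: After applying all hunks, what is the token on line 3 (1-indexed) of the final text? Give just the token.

Answer: fkp

Derivation:
Hunk 1: at line 3 remove [hbrba,bjg] add [hfuvh] -> 8 lines: rft afb fkp czxp hfuvh wplg hfr jie
Hunk 2: at line 6 remove [hfr] add [hamzk] -> 8 lines: rft afb fkp czxp hfuvh wplg hamzk jie
Hunk 3: at line 3 remove [czxp] add [rrbgw,ccxbs,twdna] -> 10 lines: rft afb fkp rrbgw ccxbs twdna hfuvh wplg hamzk jie
Final line 3: fkp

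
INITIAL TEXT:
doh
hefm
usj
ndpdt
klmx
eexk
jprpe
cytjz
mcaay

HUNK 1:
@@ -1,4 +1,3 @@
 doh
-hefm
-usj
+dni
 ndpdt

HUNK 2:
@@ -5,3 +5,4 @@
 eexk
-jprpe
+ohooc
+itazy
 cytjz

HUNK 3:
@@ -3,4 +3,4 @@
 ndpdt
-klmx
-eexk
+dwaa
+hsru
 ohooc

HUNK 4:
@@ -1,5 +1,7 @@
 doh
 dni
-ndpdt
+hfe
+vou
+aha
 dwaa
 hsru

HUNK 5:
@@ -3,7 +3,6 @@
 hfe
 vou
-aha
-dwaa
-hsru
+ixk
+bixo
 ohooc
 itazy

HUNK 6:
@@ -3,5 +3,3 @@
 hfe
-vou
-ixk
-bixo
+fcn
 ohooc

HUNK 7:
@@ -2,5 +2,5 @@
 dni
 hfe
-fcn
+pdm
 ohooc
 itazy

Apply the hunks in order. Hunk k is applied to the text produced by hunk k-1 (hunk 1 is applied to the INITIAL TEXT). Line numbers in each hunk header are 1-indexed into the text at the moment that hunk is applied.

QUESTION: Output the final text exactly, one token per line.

Answer: doh
dni
hfe
pdm
ohooc
itazy
cytjz
mcaay

Derivation:
Hunk 1: at line 1 remove [hefm,usj] add [dni] -> 8 lines: doh dni ndpdt klmx eexk jprpe cytjz mcaay
Hunk 2: at line 5 remove [jprpe] add [ohooc,itazy] -> 9 lines: doh dni ndpdt klmx eexk ohooc itazy cytjz mcaay
Hunk 3: at line 3 remove [klmx,eexk] add [dwaa,hsru] -> 9 lines: doh dni ndpdt dwaa hsru ohooc itazy cytjz mcaay
Hunk 4: at line 1 remove [ndpdt] add [hfe,vou,aha] -> 11 lines: doh dni hfe vou aha dwaa hsru ohooc itazy cytjz mcaay
Hunk 5: at line 3 remove [aha,dwaa,hsru] add [ixk,bixo] -> 10 lines: doh dni hfe vou ixk bixo ohooc itazy cytjz mcaay
Hunk 6: at line 3 remove [vou,ixk,bixo] add [fcn] -> 8 lines: doh dni hfe fcn ohooc itazy cytjz mcaay
Hunk 7: at line 2 remove [fcn] add [pdm] -> 8 lines: doh dni hfe pdm ohooc itazy cytjz mcaay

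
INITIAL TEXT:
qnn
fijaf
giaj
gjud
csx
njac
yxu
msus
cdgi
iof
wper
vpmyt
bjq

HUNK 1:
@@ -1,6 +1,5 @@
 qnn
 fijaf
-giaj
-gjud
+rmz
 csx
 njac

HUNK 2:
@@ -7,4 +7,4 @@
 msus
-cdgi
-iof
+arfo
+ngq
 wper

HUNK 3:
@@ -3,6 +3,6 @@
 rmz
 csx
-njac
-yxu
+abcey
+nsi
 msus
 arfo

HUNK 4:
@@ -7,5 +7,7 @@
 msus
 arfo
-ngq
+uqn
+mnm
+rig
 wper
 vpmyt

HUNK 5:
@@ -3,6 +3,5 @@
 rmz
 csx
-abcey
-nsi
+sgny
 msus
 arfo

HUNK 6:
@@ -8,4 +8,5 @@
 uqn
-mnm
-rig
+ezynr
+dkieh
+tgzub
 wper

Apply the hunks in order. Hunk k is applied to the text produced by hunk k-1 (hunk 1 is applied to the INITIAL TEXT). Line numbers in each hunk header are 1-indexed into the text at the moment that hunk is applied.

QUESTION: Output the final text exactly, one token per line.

Hunk 1: at line 1 remove [giaj,gjud] add [rmz] -> 12 lines: qnn fijaf rmz csx njac yxu msus cdgi iof wper vpmyt bjq
Hunk 2: at line 7 remove [cdgi,iof] add [arfo,ngq] -> 12 lines: qnn fijaf rmz csx njac yxu msus arfo ngq wper vpmyt bjq
Hunk 3: at line 3 remove [njac,yxu] add [abcey,nsi] -> 12 lines: qnn fijaf rmz csx abcey nsi msus arfo ngq wper vpmyt bjq
Hunk 4: at line 7 remove [ngq] add [uqn,mnm,rig] -> 14 lines: qnn fijaf rmz csx abcey nsi msus arfo uqn mnm rig wper vpmyt bjq
Hunk 5: at line 3 remove [abcey,nsi] add [sgny] -> 13 lines: qnn fijaf rmz csx sgny msus arfo uqn mnm rig wper vpmyt bjq
Hunk 6: at line 8 remove [mnm,rig] add [ezynr,dkieh,tgzub] -> 14 lines: qnn fijaf rmz csx sgny msus arfo uqn ezynr dkieh tgzub wper vpmyt bjq

Answer: qnn
fijaf
rmz
csx
sgny
msus
arfo
uqn
ezynr
dkieh
tgzub
wper
vpmyt
bjq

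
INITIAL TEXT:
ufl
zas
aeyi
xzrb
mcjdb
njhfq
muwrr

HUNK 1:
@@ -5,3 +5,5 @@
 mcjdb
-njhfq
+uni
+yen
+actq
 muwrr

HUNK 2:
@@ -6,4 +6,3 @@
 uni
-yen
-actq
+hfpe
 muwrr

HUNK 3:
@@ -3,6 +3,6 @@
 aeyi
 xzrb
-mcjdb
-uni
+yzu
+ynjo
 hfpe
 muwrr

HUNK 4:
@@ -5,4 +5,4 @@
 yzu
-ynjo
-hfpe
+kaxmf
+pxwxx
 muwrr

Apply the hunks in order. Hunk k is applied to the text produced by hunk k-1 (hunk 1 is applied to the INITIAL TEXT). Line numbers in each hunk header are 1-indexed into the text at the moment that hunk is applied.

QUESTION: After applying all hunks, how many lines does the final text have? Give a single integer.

Answer: 8

Derivation:
Hunk 1: at line 5 remove [njhfq] add [uni,yen,actq] -> 9 lines: ufl zas aeyi xzrb mcjdb uni yen actq muwrr
Hunk 2: at line 6 remove [yen,actq] add [hfpe] -> 8 lines: ufl zas aeyi xzrb mcjdb uni hfpe muwrr
Hunk 3: at line 3 remove [mcjdb,uni] add [yzu,ynjo] -> 8 lines: ufl zas aeyi xzrb yzu ynjo hfpe muwrr
Hunk 4: at line 5 remove [ynjo,hfpe] add [kaxmf,pxwxx] -> 8 lines: ufl zas aeyi xzrb yzu kaxmf pxwxx muwrr
Final line count: 8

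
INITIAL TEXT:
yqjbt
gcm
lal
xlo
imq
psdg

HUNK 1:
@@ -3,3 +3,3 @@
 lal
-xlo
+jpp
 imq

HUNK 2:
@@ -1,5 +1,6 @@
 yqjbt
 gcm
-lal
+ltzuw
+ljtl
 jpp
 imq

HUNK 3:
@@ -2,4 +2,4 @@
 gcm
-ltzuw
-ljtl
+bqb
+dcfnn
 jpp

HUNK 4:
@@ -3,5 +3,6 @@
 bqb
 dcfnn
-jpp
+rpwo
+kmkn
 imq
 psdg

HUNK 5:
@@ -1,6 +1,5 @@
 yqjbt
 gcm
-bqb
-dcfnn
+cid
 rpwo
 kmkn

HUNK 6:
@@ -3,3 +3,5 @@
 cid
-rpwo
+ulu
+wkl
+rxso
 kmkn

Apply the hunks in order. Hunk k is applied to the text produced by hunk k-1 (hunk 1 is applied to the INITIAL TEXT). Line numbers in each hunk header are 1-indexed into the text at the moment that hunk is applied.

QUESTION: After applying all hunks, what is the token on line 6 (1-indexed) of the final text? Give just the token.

Answer: rxso

Derivation:
Hunk 1: at line 3 remove [xlo] add [jpp] -> 6 lines: yqjbt gcm lal jpp imq psdg
Hunk 2: at line 1 remove [lal] add [ltzuw,ljtl] -> 7 lines: yqjbt gcm ltzuw ljtl jpp imq psdg
Hunk 3: at line 2 remove [ltzuw,ljtl] add [bqb,dcfnn] -> 7 lines: yqjbt gcm bqb dcfnn jpp imq psdg
Hunk 4: at line 3 remove [jpp] add [rpwo,kmkn] -> 8 lines: yqjbt gcm bqb dcfnn rpwo kmkn imq psdg
Hunk 5: at line 1 remove [bqb,dcfnn] add [cid] -> 7 lines: yqjbt gcm cid rpwo kmkn imq psdg
Hunk 6: at line 3 remove [rpwo] add [ulu,wkl,rxso] -> 9 lines: yqjbt gcm cid ulu wkl rxso kmkn imq psdg
Final line 6: rxso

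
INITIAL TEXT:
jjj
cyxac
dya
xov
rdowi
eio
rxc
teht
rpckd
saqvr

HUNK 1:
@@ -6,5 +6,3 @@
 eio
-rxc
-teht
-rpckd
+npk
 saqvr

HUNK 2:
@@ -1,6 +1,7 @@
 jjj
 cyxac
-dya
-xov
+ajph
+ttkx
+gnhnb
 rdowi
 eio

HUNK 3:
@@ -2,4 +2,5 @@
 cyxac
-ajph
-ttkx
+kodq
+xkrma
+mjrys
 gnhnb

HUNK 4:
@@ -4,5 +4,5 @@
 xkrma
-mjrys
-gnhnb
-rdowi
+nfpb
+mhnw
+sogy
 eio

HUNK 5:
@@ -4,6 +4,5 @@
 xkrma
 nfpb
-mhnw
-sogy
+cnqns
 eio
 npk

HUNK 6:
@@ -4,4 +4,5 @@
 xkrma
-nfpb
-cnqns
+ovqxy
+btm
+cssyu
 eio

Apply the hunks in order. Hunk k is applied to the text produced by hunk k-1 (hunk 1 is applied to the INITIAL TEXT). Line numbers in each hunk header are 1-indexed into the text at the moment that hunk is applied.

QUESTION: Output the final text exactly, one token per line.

Hunk 1: at line 6 remove [rxc,teht,rpckd] add [npk] -> 8 lines: jjj cyxac dya xov rdowi eio npk saqvr
Hunk 2: at line 1 remove [dya,xov] add [ajph,ttkx,gnhnb] -> 9 lines: jjj cyxac ajph ttkx gnhnb rdowi eio npk saqvr
Hunk 3: at line 2 remove [ajph,ttkx] add [kodq,xkrma,mjrys] -> 10 lines: jjj cyxac kodq xkrma mjrys gnhnb rdowi eio npk saqvr
Hunk 4: at line 4 remove [mjrys,gnhnb,rdowi] add [nfpb,mhnw,sogy] -> 10 lines: jjj cyxac kodq xkrma nfpb mhnw sogy eio npk saqvr
Hunk 5: at line 4 remove [mhnw,sogy] add [cnqns] -> 9 lines: jjj cyxac kodq xkrma nfpb cnqns eio npk saqvr
Hunk 6: at line 4 remove [nfpb,cnqns] add [ovqxy,btm,cssyu] -> 10 lines: jjj cyxac kodq xkrma ovqxy btm cssyu eio npk saqvr

Answer: jjj
cyxac
kodq
xkrma
ovqxy
btm
cssyu
eio
npk
saqvr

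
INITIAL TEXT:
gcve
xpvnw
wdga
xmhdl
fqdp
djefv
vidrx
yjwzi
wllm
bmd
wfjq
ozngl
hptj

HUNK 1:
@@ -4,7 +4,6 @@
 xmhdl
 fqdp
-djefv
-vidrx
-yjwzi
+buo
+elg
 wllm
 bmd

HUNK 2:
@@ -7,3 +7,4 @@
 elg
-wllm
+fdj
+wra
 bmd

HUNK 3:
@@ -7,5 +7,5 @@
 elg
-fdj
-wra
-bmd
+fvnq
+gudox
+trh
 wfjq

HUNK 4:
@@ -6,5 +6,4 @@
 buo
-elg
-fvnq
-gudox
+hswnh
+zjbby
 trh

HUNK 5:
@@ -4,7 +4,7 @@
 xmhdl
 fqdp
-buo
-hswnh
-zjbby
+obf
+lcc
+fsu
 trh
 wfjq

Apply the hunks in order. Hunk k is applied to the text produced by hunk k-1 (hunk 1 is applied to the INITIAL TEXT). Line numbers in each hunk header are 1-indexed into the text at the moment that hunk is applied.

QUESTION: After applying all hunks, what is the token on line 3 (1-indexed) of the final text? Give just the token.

Answer: wdga

Derivation:
Hunk 1: at line 4 remove [djefv,vidrx,yjwzi] add [buo,elg] -> 12 lines: gcve xpvnw wdga xmhdl fqdp buo elg wllm bmd wfjq ozngl hptj
Hunk 2: at line 7 remove [wllm] add [fdj,wra] -> 13 lines: gcve xpvnw wdga xmhdl fqdp buo elg fdj wra bmd wfjq ozngl hptj
Hunk 3: at line 7 remove [fdj,wra,bmd] add [fvnq,gudox,trh] -> 13 lines: gcve xpvnw wdga xmhdl fqdp buo elg fvnq gudox trh wfjq ozngl hptj
Hunk 4: at line 6 remove [elg,fvnq,gudox] add [hswnh,zjbby] -> 12 lines: gcve xpvnw wdga xmhdl fqdp buo hswnh zjbby trh wfjq ozngl hptj
Hunk 5: at line 4 remove [buo,hswnh,zjbby] add [obf,lcc,fsu] -> 12 lines: gcve xpvnw wdga xmhdl fqdp obf lcc fsu trh wfjq ozngl hptj
Final line 3: wdga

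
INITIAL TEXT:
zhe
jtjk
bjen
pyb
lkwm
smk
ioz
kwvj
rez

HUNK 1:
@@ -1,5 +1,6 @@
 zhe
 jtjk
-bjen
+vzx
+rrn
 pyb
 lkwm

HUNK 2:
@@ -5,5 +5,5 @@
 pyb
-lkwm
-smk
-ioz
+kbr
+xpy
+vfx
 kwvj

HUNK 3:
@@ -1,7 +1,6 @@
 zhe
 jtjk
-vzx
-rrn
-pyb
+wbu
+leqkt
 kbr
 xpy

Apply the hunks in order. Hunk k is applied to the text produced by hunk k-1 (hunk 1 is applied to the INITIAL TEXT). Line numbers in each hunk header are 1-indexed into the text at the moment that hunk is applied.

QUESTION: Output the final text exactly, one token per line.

Hunk 1: at line 1 remove [bjen] add [vzx,rrn] -> 10 lines: zhe jtjk vzx rrn pyb lkwm smk ioz kwvj rez
Hunk 2: at line 5 remove [lkwm,smk,ioz] add [kbr,xpy,vfx] -> 10 lines: zhe jtjk vzx rrn pyb kbr xpy vfx kwvj rez
Hunk 3: at line 1 remove [vzx,rrn,pyb] add [wbu,leqkt] -> 9 lines: zhe jtjk wbu leqkt kbr xpy vfx kwvj rez

Answer: zhe
jtjk
wbu
leqkt
kbr
xpy
vfx
kwvj
rez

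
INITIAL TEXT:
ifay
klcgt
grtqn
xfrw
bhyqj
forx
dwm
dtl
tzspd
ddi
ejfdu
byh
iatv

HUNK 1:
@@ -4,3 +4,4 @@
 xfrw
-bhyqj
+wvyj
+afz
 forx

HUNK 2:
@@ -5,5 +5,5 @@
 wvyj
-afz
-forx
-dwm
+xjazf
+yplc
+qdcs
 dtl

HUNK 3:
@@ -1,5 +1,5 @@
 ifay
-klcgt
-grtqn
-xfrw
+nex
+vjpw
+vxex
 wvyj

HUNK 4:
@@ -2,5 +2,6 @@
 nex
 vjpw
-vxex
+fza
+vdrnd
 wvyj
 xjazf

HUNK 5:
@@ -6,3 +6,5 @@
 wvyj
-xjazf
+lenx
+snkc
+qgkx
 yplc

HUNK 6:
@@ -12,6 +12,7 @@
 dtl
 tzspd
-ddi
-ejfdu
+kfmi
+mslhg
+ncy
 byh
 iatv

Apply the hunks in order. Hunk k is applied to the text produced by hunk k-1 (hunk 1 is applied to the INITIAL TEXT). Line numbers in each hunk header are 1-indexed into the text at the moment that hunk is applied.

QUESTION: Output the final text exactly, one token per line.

Hunk 1: at line 4 remove [bhyqj] add [wvyj,afz] -> 14 lines: ifay klcgt grtqn xfrw wvyj afz forx dwm dtl tzspd ddi ejfdu byh iatv
Hunk 2: at line 5 remove [afz,forx,dwm] add [xjazf,yplc,qdcs] -> 14 lines: ifay klcgt grtqn xfrw wvyj xjazf yplc qdcs dtl tzspd ddi ejfdu byh iatv
Hunk 3: at line 1 remove [klcgt,grtqn,xfrw] add [nex,vjpw,vxex] -> 14 lines: ifay nex vjpw vxex wvyj xjazf yplc qdcs dtl tzspd ddi ejfdu byh iatv
Hunk 4: at line 2 remove [vxex] add [fza,vdrnd] -> 15 lines: ifay nex vjpw fza vdrnd wvyj xjazf yplc qdcs dtl tzspd ddi ejfdu byh iatv
Hunk 5: at line 6 remove [xjazf] add [lenx,snkc,qgkx] -> 17 lines: ifay nex vjpw fza vdrnd wvyj lenx snkc qgkx yplc qdcs dtl tzspd ddi ejfdu byh iatv
Hunk 6: at line 12 remove [ddi,ejfdu] add [kfmi,mslhg,ncy] -> 18 lines: ifay nex vjpw fza vdrnd wvyj lenx snkc qgkx yplc qdcs dtl tzspd kfmi mslhg ncy byh iatv

Answer: ifay
nex
vjpw
fza
vdrnd
wvyj
lenx
snkc
qgkx
yplc
qdcs
dtl
tzspd
kfmi
mslhg
ncy
byh
iatv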